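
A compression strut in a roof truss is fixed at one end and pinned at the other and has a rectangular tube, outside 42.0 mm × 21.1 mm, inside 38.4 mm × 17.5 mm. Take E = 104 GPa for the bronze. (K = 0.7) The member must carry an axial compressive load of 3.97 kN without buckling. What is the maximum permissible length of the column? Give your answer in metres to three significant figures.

Weak-axis I_min = (h_o·b_o³ − h_i·b_i³)/12 with b_o = 21.1, b_i = 17.50 mm (shorter outer/inner sides).
I_min = (42.0×21.1³ − 38.40×17.50³)/12 = 1.573×10^4 mm⁴
I = 1.573×10^-8 m⁴
At the buckling limit P_cr = P = 3.970×10^3 N
From P_cr = π²EI/(K·L)²:  L = (1/K)·√(π²EI/P_cr) = (1/0.7)·√(π²×1.04×10^11×1.573×10^-8/3.970×10^3)
L = 2.88 m

L_max ≈ 2.88 m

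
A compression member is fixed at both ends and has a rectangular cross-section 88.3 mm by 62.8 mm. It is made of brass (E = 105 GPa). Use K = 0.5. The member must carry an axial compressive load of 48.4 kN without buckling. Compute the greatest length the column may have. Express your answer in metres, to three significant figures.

Buckling occurs about the weak axis: I_min = h·b³/12 with b = 62.8 mm (the shorter side).
I_min = 88.3×62.8³/12 = 1.822×10^6 mm⁴
I = 1.822×10^-6 m⁴
At the buckling limit P_cr = P = 4.840×10^4 N
From P_cr = π²EI/(K·L)²:  L = (1/K)·√(π²EI/P_cr) = (1/0.5)·√(π²×1.05×10^11×1.822×10^-6/4.840×10^4)
L = 12.5 m

L_max ≈ 12.5 m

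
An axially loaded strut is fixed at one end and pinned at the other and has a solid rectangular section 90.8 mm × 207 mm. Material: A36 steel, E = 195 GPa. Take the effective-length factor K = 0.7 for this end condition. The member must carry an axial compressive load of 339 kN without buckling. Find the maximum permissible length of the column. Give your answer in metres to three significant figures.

Buckling occurs about the weak axis: I_min = h·b³/12 with b = 90.8 mm (the shorter side).
I_min = 207×90.8³/12 = 1.291×10^7 mm⁴
I = 1.291×10^-5 m⁴
At the buckling limit P_cr = P = 3.390×10^5 N
From P_cr = π²EI/(K·L)²:  L = (1/K)·√(π²EI/P_cr) = (1/0.7)·√(π²×1.95×10^11×1.291×10^-5/3.390×10^5)
L = 12.2 m

L_max ≈ 12.2 m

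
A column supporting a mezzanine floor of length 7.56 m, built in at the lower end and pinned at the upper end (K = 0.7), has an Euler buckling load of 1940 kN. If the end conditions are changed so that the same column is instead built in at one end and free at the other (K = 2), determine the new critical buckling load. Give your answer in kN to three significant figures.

P_cr ≈ 238 kN

P_cr ∝ 1/K², so P_cr,new = P_cr,old × (K_old/K_new)² = 1940 × (0.7/2)²
= 1940 × 0.1225 = 238 kN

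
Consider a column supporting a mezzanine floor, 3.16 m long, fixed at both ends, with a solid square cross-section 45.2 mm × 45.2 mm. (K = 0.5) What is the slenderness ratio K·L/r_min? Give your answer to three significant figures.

I = a⁴/12 = 45.2⁴/12 = 3.478×10^5 mm⁴
A = 2.043×10^3 mm²;  r_min = √(I/A) = √(3.478×10^5/2.043×10^3) = 13.05 mm
L_e = K·L = 0.5 × 3.16 m = 1.580 m = 1580.0 mm
λ = L_e / r_min = 1580.0 / 13.05 = 121

λ ≈ 121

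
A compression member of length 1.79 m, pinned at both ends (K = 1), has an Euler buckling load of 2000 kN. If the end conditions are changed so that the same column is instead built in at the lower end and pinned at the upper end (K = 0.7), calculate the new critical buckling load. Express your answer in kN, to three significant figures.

P_cr ∝ 1/K², so P_cr,new = P_cr,old × (K_old/K_new)² = 2000 × (1/0.7)²
= 2000 × 2.041 = 4080 kN

P_cr ≈ 4080 kN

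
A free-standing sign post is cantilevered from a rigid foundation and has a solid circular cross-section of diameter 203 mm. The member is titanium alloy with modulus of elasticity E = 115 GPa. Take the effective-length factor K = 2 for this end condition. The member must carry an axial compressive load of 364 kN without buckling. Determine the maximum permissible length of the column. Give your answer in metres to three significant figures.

L_max ≈ 8.06 m

I = πd⁴/64 = π×203⁴/64 = 8.336×10^7 mm⁴
I = 8.336×10^-5 m⁴
At the buckling limit P_cr = P = 3.640×10^5 N
From P_cr = π²EI/(K·L)²:  L = (1/K)·√(π²EI/P_cr) = (1/2)·√(π²×1.15×10^11×8.336×10^-5/3.640×10^5)
L = 8.06 m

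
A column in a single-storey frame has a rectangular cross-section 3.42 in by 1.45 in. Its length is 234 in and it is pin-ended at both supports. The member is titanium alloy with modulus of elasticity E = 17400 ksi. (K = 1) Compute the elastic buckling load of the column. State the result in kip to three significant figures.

Buckling occurs about the weak axis: I_min = h·b³/12 with b = 1.45 in (the shorter side).
I_min = 3.42×1.45³/12 = 0.8689 in⁴
Effective length L_e = K·L = 1 × 234 = 234.0 in
P_cr = π²EI / L_e² = π² × 17400×10³ × 0.8689 / 234.0² = 2.725×10^3 lb

P_cr ≈ 2.72 kip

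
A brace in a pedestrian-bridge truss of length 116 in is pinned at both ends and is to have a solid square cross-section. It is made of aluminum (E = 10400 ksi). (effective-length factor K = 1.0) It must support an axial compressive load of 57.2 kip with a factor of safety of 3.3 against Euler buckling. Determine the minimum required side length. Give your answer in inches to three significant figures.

Required P_cr = n·P = 3.3 × 57.2 = 188.8 kip
L_e = K·L = 1 × 116 = 116.0 in
Required I = P_cr·L_e²/(π²E) = 1.888×10^5 × 116.0² / (π² × 1.04×10^7) = 24.75 in⁴
Solid square: I = a⁴/12  ⇒  a = (12I)^(1/4) = (12×24.75)^(1/4) = 4.15 in

a ≈ 4.15 in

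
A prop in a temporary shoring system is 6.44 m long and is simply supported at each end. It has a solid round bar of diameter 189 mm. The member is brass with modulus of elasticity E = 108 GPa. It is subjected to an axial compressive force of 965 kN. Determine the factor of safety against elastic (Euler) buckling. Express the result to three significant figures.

n ≈ 1.67

I = πd⁴/64 = π×189⁴/64 = 6.264×10^7 mm⁴
I = 6.264×10^7 mm⁴ = 6.264×10^-5 m⁴
Effective length L_e = K·L = 1 × 6.44 = 6.440 m
P_cr = π²EI / L_e² = π² × 108×10⁹ × 6.264×10^-5 / 6.440² = 1.610×10^6 N
Factor of safety n = P_cr / P = 1609.8 / 965 = 1.67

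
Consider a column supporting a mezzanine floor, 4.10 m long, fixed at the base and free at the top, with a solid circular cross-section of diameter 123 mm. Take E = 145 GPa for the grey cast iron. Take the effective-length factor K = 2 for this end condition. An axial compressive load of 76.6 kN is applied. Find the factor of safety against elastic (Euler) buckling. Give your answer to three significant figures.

I = πd⁴/64 = π×123⁴/64 = 1.124×10^7 mm⁴
I = 1.124×10^7 mm⁴ = 1.124×10^-5 m⁴
Effective length L_e = K·L = 2 × 4.10 = 8.200 m
P_cr = π²EI / L_e² = π² × 145×10⁹ × 1.124×10^-5 / 8.200² = 2.391×10^5 N
Factor of safety n = P_cr / P = 239.13 / 76.6 = 3.12

n ≈ 3.12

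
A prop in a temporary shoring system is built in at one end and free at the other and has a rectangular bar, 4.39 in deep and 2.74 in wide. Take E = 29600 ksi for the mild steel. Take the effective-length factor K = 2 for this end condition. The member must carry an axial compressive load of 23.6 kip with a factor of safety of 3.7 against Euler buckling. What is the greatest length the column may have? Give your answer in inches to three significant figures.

L_max ≈ 79.3 in

Buckling occurs about the weak axis: I_min = h·b³/12 with b = 2.74 in (the shorter side).
I_min = 4.39×2.74³/12 = 7.525 in⁴
Required critical load P_cr = n·P = 3.7 × 23.6 = 87.32 kip = 8.732×10^4 lb
From P_cr = π²EI/(K·L)²:  L = (1/K)·√(π²EI/P_cr) = (1/2)·√(π²×2.96×10^7×7.525/8.732×10^4)
L = 79.3 in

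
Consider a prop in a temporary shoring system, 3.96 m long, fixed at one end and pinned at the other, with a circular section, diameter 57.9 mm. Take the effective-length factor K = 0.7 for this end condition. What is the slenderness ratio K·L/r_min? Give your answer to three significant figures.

λ ≈ 192

I = πd⁴/64 = π×57.9⁴/64 = 5.517×10^5 mm⁴
A = 2.633×10^3 mm²;  r_min = √(I/A) = √(5.517×10^5/2.633×10^3) = 14.48 mm
L_e = K·L = 0.7 × 3.96 m = 2.772 m = 2772.0 mm
λ = L_e / r_min = 2772.0 / 14.48 = 192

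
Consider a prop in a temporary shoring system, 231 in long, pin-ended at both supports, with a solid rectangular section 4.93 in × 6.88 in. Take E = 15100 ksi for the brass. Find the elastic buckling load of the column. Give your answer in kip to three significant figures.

Buckling occurs about the weak axis: I_min = h·b³/12 with b = 4.93 in (the shorter side).
I_min = 6.88×4.93³/12 = 68.70 in⁴
Effective length L_e = K·L = 1 × 231 = 231.0 in
P_cr = π²EI / L_e² = π² × 15100×10³ × 68.70 / 231.0² = 1.919×10^5 lb

P_cr ≈ 192 kip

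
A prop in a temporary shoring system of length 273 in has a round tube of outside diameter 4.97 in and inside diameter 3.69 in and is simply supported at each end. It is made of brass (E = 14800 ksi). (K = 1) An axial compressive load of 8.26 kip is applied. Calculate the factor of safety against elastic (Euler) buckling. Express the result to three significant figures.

d_o = 4.97 in, d_i = 3.69 in
I = π(d_o⁴ − d_i⁴)/64 = π(4.97⁴ − 3.690⁴)/64 = 20.85 in⁴
Effective length L_e = K·L = 1 × 273 = 273.0 in
P_cr = π²EI / L_e² = π² × 14800×10³ × 20.85 / 273.0² = 4.086×10^4 lb
Factor of safety n = P_cr / P = 40.863 / 8.26 = 4.95

n ≈ 4.95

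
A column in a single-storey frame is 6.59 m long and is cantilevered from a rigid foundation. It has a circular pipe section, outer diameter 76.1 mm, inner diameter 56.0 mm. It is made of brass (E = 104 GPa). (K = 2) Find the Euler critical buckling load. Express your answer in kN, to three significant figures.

d_o = 76.1 mm, d_i = 56.0 mm
I = π(d_o⁴ − d_i⁴)/64 = π(76.1⁴ − 56.00⁴)/64 = 1.164×10^6 mm⁴
I = 1.164×10^6 mm⁴ = 1.164×10^-6 m⁴
Effective length L_e = K·L = 2 × 6.59 = 13.18 m
P_cr = π²EI / L_e² = π² × 104×10⁹ × 1.164×10^-6 / 13.18² = 6.875×10^3 N

P_cr ≈ 6.88 kN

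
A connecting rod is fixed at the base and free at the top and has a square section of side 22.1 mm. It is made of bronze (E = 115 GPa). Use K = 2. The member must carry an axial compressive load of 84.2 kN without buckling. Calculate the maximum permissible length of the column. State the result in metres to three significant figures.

L_max ≈ 0.259 m

I = a⁴/12 = 22.1⁴/12 = 1.988×10^4 mm⁴
I = 1.988×10^-8 m⁴
At the buckling limit P_cr = P = 8.420×10^4 N
From P_cr = π²EI/(K·L)²:  L = (1/K)·√(π²EI/P_cr) = (1/2)·√(π²×1.15×10^11×1.988×10^-8/8.420×10^4)
L = 0.259 m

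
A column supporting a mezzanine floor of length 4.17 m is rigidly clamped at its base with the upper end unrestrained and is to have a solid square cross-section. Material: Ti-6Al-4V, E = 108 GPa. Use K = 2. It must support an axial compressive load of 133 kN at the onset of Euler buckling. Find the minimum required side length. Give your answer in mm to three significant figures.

L_e = K·L = 2 × 4.17 = 8.340 m
Required I = P_cr·L_e²/(π²E) = 1.330×10^5 × 8.340² / (π² × 1.08×10^11) = 8.679×10^-6 m⁴
I_req = 8.679×10^6 mm⁴
Solid square: I = a⁴/12  ⇒  a = (12I)^(1/4) = (12×8.679×10^6)^(1/4) = 101 mm

a ≈ 101 mm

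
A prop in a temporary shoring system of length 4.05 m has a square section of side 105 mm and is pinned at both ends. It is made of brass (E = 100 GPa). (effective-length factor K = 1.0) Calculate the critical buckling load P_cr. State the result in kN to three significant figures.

I = a⁴/12 = 105⁴/12 = 1.013×10^7 mm⁴
I = 1.013×10^7 mm⁴ = 1.013×10^-5 m⁴
Effective length L_e = K·L = 1 × 4.05 = 4.050 m
P_cr = π²EI / L_e² = π² × 100×10⁹ × 1.013×10^-5 / 4.050² = 6.095×10^5 N

P_cr ≈ 609 kN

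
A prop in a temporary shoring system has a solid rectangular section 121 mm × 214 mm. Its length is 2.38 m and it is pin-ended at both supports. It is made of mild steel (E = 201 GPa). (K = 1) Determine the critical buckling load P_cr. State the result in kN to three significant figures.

Buckling occurs about the weak axis: I_min = h·b³/12 with b = 121 mm (the shorter side).
I_min = 214×121³/12 = 3.159×10^7 mm⁴
I = 3.159×10^7 mm⁴ = 3.159×10^-5 m⁴
Effective length L_e = K·L = 1 × 2.38 = 2.380 m
P_cr = π²EI / L_e² = π² × 201×10⁹ × 3.159×10^-5 / 2.380² = 1.106×10^7 N

P_cr ≈ 11100 kN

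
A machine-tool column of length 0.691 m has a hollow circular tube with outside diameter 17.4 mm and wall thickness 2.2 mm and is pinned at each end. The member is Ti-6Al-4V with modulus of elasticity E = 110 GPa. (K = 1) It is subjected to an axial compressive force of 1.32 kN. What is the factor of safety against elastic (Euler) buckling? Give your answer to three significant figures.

n ≈ 5.34

Inner diameter d_i = 17.4 − 2×2.2 = 13.00 mm
I = π(d_o⁴ − d_i⁴)/64 = π(17.4⁴ − 13.00⁴)/64 = 3.098×10^3 mm⁴
I = 3.098×10^3 mm⁴ = 3.098×10^-9 m⁴
Effective length L_e = K·L = 1 × 0.691 = 0.6910 m
P_cr = π²EI / L_e² = π² × 110×10⁹ × 3.098×10^-9 / 0.6910² = 7.043×10^3 N
Factor of safety n = P_cr / P = 7.0429 / 1.32 = 5.34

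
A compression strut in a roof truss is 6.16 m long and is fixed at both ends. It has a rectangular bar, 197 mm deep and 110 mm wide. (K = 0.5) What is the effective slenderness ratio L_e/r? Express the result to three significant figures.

λ ≈ 97.0

For a rectangle r_min = b/√12 = 110/√12 = 31.75 mm
L_e = K·L = 0.5 × 6.16 m = 3.080 m = 3080.0 mm
λ = L_e / r_min = 3080.0 / 31.75 = 97.0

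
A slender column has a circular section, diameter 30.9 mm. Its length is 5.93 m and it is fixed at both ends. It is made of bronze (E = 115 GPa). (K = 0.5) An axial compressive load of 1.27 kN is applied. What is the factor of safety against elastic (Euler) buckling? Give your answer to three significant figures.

n ≈ 4.55

I = πd⁴/64 = π×30.9⁴/64 = 4.475×10^4 mm⁴
I = 4.475×10^4 mm⁴ = 4.475×10^-8 m⁴
Effective length L_e = K·L = 0.5 × 5.93 = 2.965 m
P_cr = π²EI / L_e² = π² × 115×10⁹ × 4.475×10^-8 / 2.965² = 5.778×10^3 N
Factor of safety n = P_cr / P = 5.7777 / 1.27 = 4.55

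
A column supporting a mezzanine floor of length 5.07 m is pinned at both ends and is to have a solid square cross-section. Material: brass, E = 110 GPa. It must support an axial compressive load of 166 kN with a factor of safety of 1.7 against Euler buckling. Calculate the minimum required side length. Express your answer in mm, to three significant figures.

Required P_cr = n·P = 1.7 × 166 = 282.2 kN
L_e = K·L = 1 × 5.07 = 5.070 m
Required I = P_cr·L_e²/(π²E) = 2.822×10^5 × 5.070² / (π² × 1.10×10^11) = 6.682×10^-6 m⁴
I_req = 6.682×10^6 mm⁴
Solid square: I = a⁴/12  ⇒  a = (12I)^(1/4) = (12×6.682×10^6)^(1/4) = 94.6 mm

a ≈ 94.6 mm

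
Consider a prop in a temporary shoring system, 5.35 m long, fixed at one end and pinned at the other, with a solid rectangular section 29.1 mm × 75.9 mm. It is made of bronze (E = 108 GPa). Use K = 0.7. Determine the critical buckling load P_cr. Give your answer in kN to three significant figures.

P_cr ≈ 11.8 kN

Buckling occurs about the weak axis: I_min = h·b³/12 with b = 29.1 mm (the shorter side).
I_min = 75.9×29.1³/12 = 1.559×10^5 mm⁴
I = 1.559×10^5 mm⁴ = 1.559×10^-7 m⁴
Effective length L_e = K·L = 0.7 × 5.35 = 3.745 m
P_cr = π²EI / L_e² = π² × 108×10⁹ × 1.559×10^-7 / 3.745² = 1.185×10^4 N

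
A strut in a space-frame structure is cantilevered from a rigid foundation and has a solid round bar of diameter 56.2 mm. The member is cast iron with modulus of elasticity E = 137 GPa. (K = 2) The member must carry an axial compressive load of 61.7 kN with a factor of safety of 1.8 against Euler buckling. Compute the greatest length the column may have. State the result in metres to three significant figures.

L_max ≈ 1.22 m

I = πd⁴/64 = π×56.2⁴/64 = 4.897×10^5 mm⁴
I = 4.897×10^-7 m⁴
Required critical load P_cr = n·P = 1.8 × 61.7 = 111.1 kN = 1.111×10^5 N
From P_cr = π²EI/(K·L)²:  L = (1/K)·√(π²EI/P_cr) = (1/2)·√(π²×1.37×10^11×4.897×10^-7/1.111×10^5)
L = 1.22 m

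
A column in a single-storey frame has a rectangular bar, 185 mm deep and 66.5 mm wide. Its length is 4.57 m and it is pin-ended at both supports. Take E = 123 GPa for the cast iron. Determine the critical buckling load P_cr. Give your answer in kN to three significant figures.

P_cr ≈ 264 kN

Buckling occurs about the weak axis: I_min = h·b³/12 with b = 66.5 mm (the shorter side).
I_min = 185×66.5³/12 = 4.534×10^6 mm⁴
I = 4.534×10^6 mm⁴ = 4.534×10^-6 m⁴
Effective length L_e = K·L = 1 × 4.57 = 4.570 m
P_cr = π²EI / L_e² = π² × 123×10⁹ × 4.534×10^-6 / 4.570² = 2.635×10^5 N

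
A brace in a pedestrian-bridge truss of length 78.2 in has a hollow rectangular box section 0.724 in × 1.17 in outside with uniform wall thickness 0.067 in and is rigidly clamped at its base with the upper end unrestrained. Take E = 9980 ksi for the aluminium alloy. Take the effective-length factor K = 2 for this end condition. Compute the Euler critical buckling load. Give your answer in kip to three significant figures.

P_cr ≈ 0.0776 kip

Inner dimensions: h_i = 1.17 − 2×0.067 = 1.036 in, b_i = 0.724 − 2×0.067 = 0.5900 in
Weak-axis I_min = (h_o·b_o³ − h_i·b_i³)/12 with b_o = 0.724, b_i = 0.5900 in (shorter outer/inner sides).
I_min = (1.17×0.724³ − 1.036×0.5900³)/12 = 1.927×10^-2 in⁴
Effective length L_e = K·L = 2 × 78.2 = 156.4 in
P_cr = π²EI / L_e² = π² × 9980×10³ × 1.927×10^-2 / 156.4² = 77.60 lb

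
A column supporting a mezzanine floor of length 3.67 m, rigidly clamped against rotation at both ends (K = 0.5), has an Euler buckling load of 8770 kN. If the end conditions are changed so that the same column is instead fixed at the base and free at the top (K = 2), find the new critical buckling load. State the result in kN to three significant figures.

P_cr ∝ 1/K², so P_cr,new = P_cr,old × (K_old/K_new)² = 8770 × (0.5/2)²
= 8770 × 0.06250 = 548 kN

P_cr ≈ 548 kN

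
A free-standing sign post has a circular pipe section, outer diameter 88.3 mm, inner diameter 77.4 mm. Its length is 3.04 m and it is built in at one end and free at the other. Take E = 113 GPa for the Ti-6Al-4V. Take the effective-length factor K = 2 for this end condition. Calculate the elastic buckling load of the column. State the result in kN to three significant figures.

d_o = 88.3 mm, d_i = 77.4 mm
I = π(d_o⁴ − d_i⁴)/64 = π(88.3⁴ − 77.40⁴)/64 = 1.222×10^6 mm⁴
I = 1.222×10^6 mm⁴ = 1.222×10^-6 m⁴
Effective length L_e = K·L = 2 × 3.04 = 6.080 m
P_cr = π²EI / L_e² = π² × 113×10⁹ × 1.222×10^-6 / 6.080² = 3.688×10^4 N

P_cr ≈ 36.9 kN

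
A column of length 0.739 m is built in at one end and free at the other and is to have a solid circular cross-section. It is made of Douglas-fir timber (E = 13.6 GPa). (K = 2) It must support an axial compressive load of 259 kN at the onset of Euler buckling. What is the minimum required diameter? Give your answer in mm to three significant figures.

L_e = K·L = 2 × 0.739 = 1.478 m
Required I = P_cr·L_e²/(π²E) = 2.590×10^5 × 1.478² / (π² × 1.36×10^10) = 4.215×10^-6 m⁴
I_req = 4.215×10^6 mm⁴
Solid circle: I = πd⁴/64  ⇒  d = (64I/π)^(1/4) = (64×4.215×10^6/π)^(1/4) = 96.3 mm

d ≈ 96.3 mm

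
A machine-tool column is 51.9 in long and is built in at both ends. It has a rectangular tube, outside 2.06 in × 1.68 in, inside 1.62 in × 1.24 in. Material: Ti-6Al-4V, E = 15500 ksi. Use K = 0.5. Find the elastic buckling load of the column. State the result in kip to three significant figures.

Weak-axis I_min = (h_o·b_o³ − h_i·b_i³)/12 with b_o = 1.68, b_i = 1.240 in (shorter outer/inner sides).
I_min = (2.06×1.68³ − 1.620×1.240³)/12 = 0.5566 in⁴
Effective length L_e = K·L = 0.5 × 51.9 = 25.95 in
P_cr = π²EI / L_e² = π² × 15500×10³ × 0.5566 / 25.95² = 1.264×10^5 lb

P_cr ≈ 126 kip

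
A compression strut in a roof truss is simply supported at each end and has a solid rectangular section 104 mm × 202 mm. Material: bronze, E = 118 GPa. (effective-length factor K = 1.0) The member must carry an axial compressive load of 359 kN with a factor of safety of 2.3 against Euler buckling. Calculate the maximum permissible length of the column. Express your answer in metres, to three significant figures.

L_max ≈ 5.17 m

Buckling occurs about the weak axis: I_min = h·b³/12 with b = 104 mm (the shorter side).
I_min = 202×104³/12 = 1.894×10^7 mm⁴
I = 1.894×10^-5 m⁴
Required critical load P_cr = n·P = 2.3 × 359 = 825.7 kN = 8.257×10^5 N
From P_cr = π²EI/(K·L)²:  L = (1/K)·√(π²EI/P_cr) = (1/1)·√(π²×1.18×10^11×1.894×10^-5/8.257×10^5)
L = 5.17 m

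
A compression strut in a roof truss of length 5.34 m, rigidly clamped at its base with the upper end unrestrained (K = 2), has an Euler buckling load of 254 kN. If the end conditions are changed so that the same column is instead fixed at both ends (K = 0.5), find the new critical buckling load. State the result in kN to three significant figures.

P_cr ∝ 1/K², so P_cr,new = P_cr,old × (K_old/K_new)² = 254 × (2/0.5)²
= 254 × 16.00 = 4060 kN

P_cr ≈ 4060 kN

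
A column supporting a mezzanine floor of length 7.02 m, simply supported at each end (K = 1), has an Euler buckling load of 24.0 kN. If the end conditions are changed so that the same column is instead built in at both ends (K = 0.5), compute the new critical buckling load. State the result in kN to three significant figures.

P_cr ≈ 96.0 kN

P_cr ∝ 1/K², so P_cr,new = P_cr,old × (K_old/K_new)² = 24.0 × (1/0.5)²
= 24.0 × 4.000 = 96.0 kN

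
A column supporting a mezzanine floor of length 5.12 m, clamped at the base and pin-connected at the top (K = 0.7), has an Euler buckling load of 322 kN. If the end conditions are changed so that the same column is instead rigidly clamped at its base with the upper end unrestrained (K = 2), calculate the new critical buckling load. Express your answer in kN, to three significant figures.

P_cr ≈ 39.4 kN

P_cr ∝ 1/K², so P_cr,new = P_cr,old × (K_old/K_new)² = 322 × (0.7/2)²
= 322 × 0.1225 = 39.4 kN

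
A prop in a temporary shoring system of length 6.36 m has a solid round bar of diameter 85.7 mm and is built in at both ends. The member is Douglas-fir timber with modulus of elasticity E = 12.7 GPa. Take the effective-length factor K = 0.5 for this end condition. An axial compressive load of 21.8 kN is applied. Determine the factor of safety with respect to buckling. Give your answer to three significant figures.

I = πd⁴/64 = π×85.7⁴/64 = 2.648×10^6 mm⁴
I = 2.648×10^6 mm⁴ = 2.648×10^-6 m⁴
Effective length L_e = K·L = 0.5 × 6.36 = 3.180 m
P_cr = π²EI / L_e² = π² × 12.7×10⁹ × 2.648×10^-6 / 3.180² = 3.282×10^4 N
Factor of safety n = P_cr / P = 32.820 / 21.8 = 1.51

n ≈ 1.51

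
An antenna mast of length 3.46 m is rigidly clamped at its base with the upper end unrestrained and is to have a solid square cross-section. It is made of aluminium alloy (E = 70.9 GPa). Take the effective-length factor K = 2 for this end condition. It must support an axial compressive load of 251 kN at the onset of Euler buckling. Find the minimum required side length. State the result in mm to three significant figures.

L_e = K·L = 2 × 3.46 = 6.920 m
Required I = P_cr·L_e²/(π²E) = 2.510×10^5 × 6.920² / (π² × 7.09×10^10) = 1.718×10^-5 m⁴
I_req = 1.718×10^7 mm⁴
Solid square: I = a⁴/12  ⇒  a = (12I)^(1/4) = (12×1.718×10^7)^(1/4) = 120 mm

a ≈ 120 mm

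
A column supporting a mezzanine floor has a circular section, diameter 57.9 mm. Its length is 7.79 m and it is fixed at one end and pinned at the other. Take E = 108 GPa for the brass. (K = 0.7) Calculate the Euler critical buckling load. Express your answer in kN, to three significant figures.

P_cr ≈ 19.8 kN

I = πd⁴/64 = π×57.9⁴/64 = 5.517×10^5 mm⁴
I = 5.517×10^5 mm⁴ = 5.517×10^-7 m⁴
Effective length L_e = K·L = 0.7 × 7.79 = 5.453 m
P_cr = π²EI / L_e² = π² × 108×10⁹ × 5.517×10^-7 / 5.453² = 1.978×10^4 N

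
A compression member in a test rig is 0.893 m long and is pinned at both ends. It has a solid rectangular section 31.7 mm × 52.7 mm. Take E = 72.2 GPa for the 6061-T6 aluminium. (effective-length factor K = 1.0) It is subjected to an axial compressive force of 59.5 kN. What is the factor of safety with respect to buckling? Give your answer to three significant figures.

n ≈ 2.10

Buckling occurs about the weak axis: I_min = h·b³/12 with b = 31.7 mm (the shorter side).
I_min = 52.7×31.7³/12 = 1.399×10^5 mm⁴
I = 1.399×10^5 mm⁴ = 1.399×10^-7 m⁴
Effective length L_e = K·L = 1 × 0.893 = 0.8930 m
P_cr = π²EI / L_e² = π² × 72.2×10⁹ × 1.399×10^-7 / 0.8930² = 1.250×10^5 N
Factor of safety n = P_cr / P = 125.01 / 59.5 = 2.10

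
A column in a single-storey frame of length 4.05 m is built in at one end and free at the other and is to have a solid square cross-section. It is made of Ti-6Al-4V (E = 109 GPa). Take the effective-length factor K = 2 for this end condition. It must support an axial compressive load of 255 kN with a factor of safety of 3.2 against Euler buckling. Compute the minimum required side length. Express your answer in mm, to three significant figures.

a ≈ 156 mm

Required P_cr = n·P = 3.2 × 255 = 816.0 kN
L_e = K·L = 2 × 4.05 = 8.100 m
Required I = P_cr·L_e²/(π²E) = 8.160×10^5 × 8.100² / (π² × 1.09×10^11) = 4.977×10^-5 m⁴
I_req = 4.977×10^7 mm⁴
Solid square: I = a⁴/12  ⇒  a = (12I)^(1/4) = (12×4.977×10^7)^(1/4) = 156 mm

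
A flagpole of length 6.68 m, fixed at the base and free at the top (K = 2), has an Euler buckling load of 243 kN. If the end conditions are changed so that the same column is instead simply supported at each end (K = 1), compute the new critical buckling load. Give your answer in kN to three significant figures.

P_cr ≈ 972 kN

P_cr ∝ 1/K², so P_cr,new = P_cr,old × (K_old/K_new)² = 243 × (2/1)²
= 243 × 4.000 = 972 kN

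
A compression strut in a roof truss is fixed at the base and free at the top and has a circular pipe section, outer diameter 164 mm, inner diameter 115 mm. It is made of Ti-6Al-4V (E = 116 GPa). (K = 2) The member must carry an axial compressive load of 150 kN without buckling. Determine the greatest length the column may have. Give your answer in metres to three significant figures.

L_max ≈ 7.17 m

d_o = 164 mm, d_i = 115 mm
I = π(d_o⁴ − d_i⁴)/64 = π(164⁴ − 115.0⁴)/64 = 2.692×10^7 mm⁴
I = 2.692×10^-5 m⁴
At the buckling limit P_cr = P = 1.500×10^5 N
From P_cr = π²EI/(K·L)²:  L = (1/K)·√(π²EI/P_cr) = (1/2)·√(π²×1.16×10^11×2.692×10^-5/1.500×10^5)
L = 7.17 m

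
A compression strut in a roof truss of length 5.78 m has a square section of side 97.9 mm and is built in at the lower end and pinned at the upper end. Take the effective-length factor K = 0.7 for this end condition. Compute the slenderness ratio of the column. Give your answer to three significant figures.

λ ≈ 143

I = a⁴/12 = 97.9⁴/12 = 7.655×10^6 mm⁴
A = 9.584×10^3 mm²;  r_min = √(I/A) = √(7.655×10^6/9.584×10^3) = 28.26 mm
L_e = K·L = 0.7 × 5.78 m = 4.046 m = 4046.0 mm
λ = L_e / r_min = 4046.0 / 28.26 = 143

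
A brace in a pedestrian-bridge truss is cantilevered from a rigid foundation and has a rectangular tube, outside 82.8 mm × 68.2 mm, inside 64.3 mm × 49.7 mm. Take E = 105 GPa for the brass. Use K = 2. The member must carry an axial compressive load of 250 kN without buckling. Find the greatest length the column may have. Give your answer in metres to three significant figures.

L_max ≈ 1.26 m

Weak-axis I_min = (h_o·b_o³ − h_i·b_i³)/12 with b_o = 68.2, b_i = 49.70 mm (shorter outer/inner sides).
I_min = (82.8×68.2³ − 64.30×49.70³)/12 = 1.531×10^6 mm⁴
I = 1.531×10^-6 m⁴
At the buckling limit P_cr = P = 2.500×10^5 N
From P_cr = π²EI/(K·L)²:  L = (1/K)·√(π²EI/P_cr) = (1/2)·√(π²×1.05×10^11×1.531×10^-6/2.500×10^5)
L = 1.26 m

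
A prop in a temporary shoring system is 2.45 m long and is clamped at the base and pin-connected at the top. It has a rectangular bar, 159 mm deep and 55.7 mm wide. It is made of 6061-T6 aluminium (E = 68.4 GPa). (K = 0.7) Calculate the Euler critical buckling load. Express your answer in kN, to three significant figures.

P_cr ≈ 526 kN

Buckling occurs about the weak axis: I_min = h·b³/12 with b = 55.7 mm (the shorter side).
I_min = 159×55.7³/12 = 2.290×10^6 mm⁴
I = 2.290×10^6 mm⁴ = 2.290×10^-6 m⁴
Effective length L_e = K·L = 0.7 × 2.45 = 1.715 m
P_cr = π²EI / L_e² = π² × 68.4×10⁹ × 2.290×10^-6 / 1.715² = 5.255×10^5 N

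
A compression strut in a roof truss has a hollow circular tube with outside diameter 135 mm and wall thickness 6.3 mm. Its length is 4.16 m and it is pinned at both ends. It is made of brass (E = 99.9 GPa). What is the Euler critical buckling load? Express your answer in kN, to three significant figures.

Inner diameter d_i = 135 − 2×6.3 = 122.4 mm
I = π(d_o⁴ − d_i⁴)/64 = π(135⁴ − 122.4⁴)/64 = 5.287×10^6 mm⁴
I = 5.287×10^6 mm⁴ = 5.287×10^-6 m⁴
Effective length L_e = K·L = 1 × 4.16 = 4.160 m
P_cr = π²EI / L_e² = π² × 99.9×10⁹ × 5.287×10^-6 / 4.160² = 3.012×10^5 N

P_cr ≈ 301 kN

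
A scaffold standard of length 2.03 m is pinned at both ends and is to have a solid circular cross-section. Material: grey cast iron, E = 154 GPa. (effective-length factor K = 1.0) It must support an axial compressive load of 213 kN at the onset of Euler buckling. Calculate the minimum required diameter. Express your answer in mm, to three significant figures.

d ≈ 58.6 mm

L_e = K·L = 1 × 2.03 = 2.030 m
Required I = P_cr·L_e²/(π²E) = 2.130×10^5 × 2.030² / (π² × 1.54×10^11) = 5.775×10^-7 m⁴
I_req = 5.775×10^5 mm⁴
Solid circle: I = πd⁴/64  ⇒  d = (64I/π)^(1/4) = (64×5.775×10^5/π)^(1/4) = 58.6 mm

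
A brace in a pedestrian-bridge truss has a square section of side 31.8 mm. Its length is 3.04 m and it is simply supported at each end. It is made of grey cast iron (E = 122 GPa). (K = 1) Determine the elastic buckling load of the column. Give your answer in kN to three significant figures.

P_cr ≈ 11.1 kN

I = a⁴/12 = 31.8⁴/12 = 8.522×10^4 mm⁴
I = 8.522×10^4 mm⁴ = 8.522×10^-8 m⁴
Effective length L_e = K·L = 1 × 3.04 = 3.040 m
P_cr = π²EI / L_e² = π² × 122×10⁹ × 8.522×10^-8 / 3.040² = 1.110×10^4 N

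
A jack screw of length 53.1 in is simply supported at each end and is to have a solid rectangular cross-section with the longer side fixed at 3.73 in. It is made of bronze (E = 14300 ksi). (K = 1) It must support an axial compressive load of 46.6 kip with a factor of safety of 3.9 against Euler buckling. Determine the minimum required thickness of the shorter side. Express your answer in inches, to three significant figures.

b ≈ 2.27 in

Required P_cr = n·P = 3.9 × 46.6 = 181.7 kip
L_e = K·L = 1 × 53.1 = 53.10 in
Required I = P_cr·L_e²/(π²E) = 1.817×10^5 × 53.10² / (π² × 1.43×10^7) = 3.631 in⁴
Rectangle, weak axis: I_min = h·b³/12 with h = 3.73 in fixed  ⇒  b = (12I/h)^(1/3) = 2.27 in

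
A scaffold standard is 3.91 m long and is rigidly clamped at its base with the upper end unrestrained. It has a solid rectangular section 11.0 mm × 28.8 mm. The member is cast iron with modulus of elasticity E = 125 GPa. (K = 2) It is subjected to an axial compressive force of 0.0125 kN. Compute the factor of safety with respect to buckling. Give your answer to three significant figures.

n ≈ 5.16

Buckling occurs about the weak axis: I_min = h·b³/12 with b = 11.0 mm (the shorter side).
I_min = 28.8×11.0³/12 = 3.194×10^3 mm⁴
I = 3.194×10^3 mm⁴ = 3.194×10^-9 m⁴
Effective length L_e = K·L = 2 × 3.91 = 7.820 m
P_cr = π²EI / L_e² = π² × 125×10⁹ × 3.194×10^-9 / 7.820² = 64.44 N
Factor of safety n = P_cr / P = 0.064444 / 0.0125 = 5.16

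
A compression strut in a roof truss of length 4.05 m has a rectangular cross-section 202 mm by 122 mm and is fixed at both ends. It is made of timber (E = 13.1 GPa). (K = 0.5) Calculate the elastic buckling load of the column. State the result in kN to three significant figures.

P_cr ≈ 964 kN

Buckling occurs about the weak axis: I_min = h·b³/12 with b = 122 mm (the shorter side).
I_min = 202×122³/12 = 3.057×10^7 mm⁴
I = 3.057×10^7 mm⁴ = 3.057×10^-5 m⁴
Effective length L_e = K·L = 0.5 × 4.05 = 2.025 m
P_cr = π²EI / L_e² = π² × 13.1×10⁹ × 3.057×10^-5 / 2.025² = 9.638×10^5 N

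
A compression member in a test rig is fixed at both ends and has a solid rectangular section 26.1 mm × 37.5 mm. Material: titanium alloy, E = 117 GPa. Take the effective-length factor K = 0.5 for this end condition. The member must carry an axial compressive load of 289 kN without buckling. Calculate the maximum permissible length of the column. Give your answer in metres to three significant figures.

Buckling occurs about the weak axis: I_min = h·b³/12 with b = 26.1 mm (the shorter side).
I_min = 37.5×26.1³/12 = 5.556×10^4 mm⁴
I = 5.556×10^-8 m⁴
At the buckling limit P_cr = P = 2.890×10^5 N
From P_cr = π²EI/(K·L)²:  L = (1/K)·√(π²EI/P_cr) = (1/0.5)·√(π²×1.17×10^11×5.556×10^-8/2.890×10^5)
L = 0.942 m

L_max ≈ 0.942 m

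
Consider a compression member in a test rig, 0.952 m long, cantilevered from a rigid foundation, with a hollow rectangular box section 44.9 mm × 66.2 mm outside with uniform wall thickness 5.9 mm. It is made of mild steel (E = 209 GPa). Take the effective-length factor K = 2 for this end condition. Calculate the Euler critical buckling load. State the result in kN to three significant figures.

Inner dimensions: h_i = 66.2 − 2×5.9 = 54.40 mm, b_i = 44.9 − 2×5.9 = 33.10 mm
Weak-axis I_min = (h_o·b_o³ − h_i·b_i³)/12 with b_o = 44.9, b_i = 33.10 mm (shorter outer/inner sides).
I_min = (66.2×44.9³ − 54.40×33.10³)/12 = 3.350×10^5 mm⁴
I = 3.350×10^5 mm⁴ = 3.350×10^-7 m⁴
Effective length L_e = K·L = 2 × 0.952 = 1.904 m
P_cr = π²EI / L_e² = π² × 209×10⁹ × 3.350×10^-7 / 1.904² = 1.906×10^5 N

P_cr ≈ 191 kN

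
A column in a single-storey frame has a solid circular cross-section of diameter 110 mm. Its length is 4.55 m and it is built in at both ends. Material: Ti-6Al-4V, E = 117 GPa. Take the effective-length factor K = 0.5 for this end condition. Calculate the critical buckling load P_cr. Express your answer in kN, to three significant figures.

I = πd⁴/64 = π×110⁴/64 = 7.187×10^6 mm⁴
I = 7.187×10^6 mm⁴ = 7.187×10^-6 m⁴
Effective length L_e = K·L = 0.5 × 4.55 = 2.275 m
P_cr = π²EI / L_e² = π² × 117×10⁹ × 7.187×10^-6 / 2.275² = 1.603×10^6 N

P_cr ≈ 1600 kN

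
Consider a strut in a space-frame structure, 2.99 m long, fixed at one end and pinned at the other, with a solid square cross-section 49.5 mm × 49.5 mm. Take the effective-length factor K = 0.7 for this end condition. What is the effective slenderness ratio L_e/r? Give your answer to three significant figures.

I = a⁴/12 = 49.5⁴/12 = 5.003×10^5 mm⁴
A = 2.450×10^3 mm²;  r_min = √(I/A) = √(5.003×10^5/2.450×10^3) = 14.29 mm
L_e = K·L = 0.7 × 2.99 m = 2.093 m = 2093.0 mm
λ = L_e / r_min = 2093.0 / 14.29 = 146

λ ≈ 146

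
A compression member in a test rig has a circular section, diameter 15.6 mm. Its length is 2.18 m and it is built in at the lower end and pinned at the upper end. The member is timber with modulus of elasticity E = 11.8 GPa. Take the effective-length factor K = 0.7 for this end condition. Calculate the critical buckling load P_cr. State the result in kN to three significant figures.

P_cr ≈ 0.145 kN

I = πd⁴/64 = π×15.6⁴/64 = 2.907×10^3 mm⁴
I = 2.907×10^3 mm⁴ = 2.907×10^-9 m⁴
Effective length L_e = K·L = 0.7 × 2.18 = 1.526 m
P_cr = π²EI / L_e² = π² × 11.8×10⁹ × 2.907×10^-9 / 1.526² = 145.4 N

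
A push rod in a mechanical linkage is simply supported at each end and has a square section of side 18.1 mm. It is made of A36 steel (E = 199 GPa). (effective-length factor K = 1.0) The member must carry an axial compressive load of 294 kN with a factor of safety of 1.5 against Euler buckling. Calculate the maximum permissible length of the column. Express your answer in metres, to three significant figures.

L_max ≈ 0.200 m

I = a⁴/12 = 18.1⁴/12 = 8.944×10^3 mm⁴
I = 8.944×10^-9 m⁴
Required critical load P_cr = n·P = 1.5 × 294 = 441.0 kN = 4.410×10^5 N
From P_cr = π²EI/(K·L)²:  L = (1/K)·√(π²EI/P_cr) = (1/1)·√(π²×1.99×10^11×8.944×10^-9/4.410×10^5)
L = 0.200 m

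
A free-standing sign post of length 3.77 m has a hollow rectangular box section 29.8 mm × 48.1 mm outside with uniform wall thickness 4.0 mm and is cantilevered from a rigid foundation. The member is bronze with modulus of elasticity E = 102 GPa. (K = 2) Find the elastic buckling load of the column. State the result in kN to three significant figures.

Inner dimensions: h_i = 48.1 − 2×4.0 = 40.10 mm, b_i = 29.8 − 2×4.0 = 21.80 mm
Weak-axis I_min = (h_o·b_o³ − h_i·b_i³)/12 with b_o = 29.8, b_i = 21.80 mm (shorter outer/inner sides).
I_min = (48.1×29.8³ − 40.10×21.80³)/12 = 7.145×10^4 mm⁴
I = 7.145×10^4 mm⁴ = 7.145×10^-8 m⁴
Effective length L_e = K·L = 2 × 3.77 = 7.540 m
P_cr = π²EI / L_e² = π² × 102×10⁹ × 7.145×10^-8 / 7.540² = 1.265×10^3 N

P_cr ≈ 1.27 kN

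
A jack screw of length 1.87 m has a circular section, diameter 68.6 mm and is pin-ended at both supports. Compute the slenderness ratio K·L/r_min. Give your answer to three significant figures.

λ ≈ 109

I = πd⁴/64 = π×68.6⁴/64 = 1.087×10^6 mm⁴
A = 3.696×10^3 mm²;  r_min = √(I/A) = √(1.087×10^6/3.696×10^3) = 17.15 mm
L_e = K·L = 1 × 1.87 m = 1.870 m = 1870.0 mm
λ = L_e / r_min = 1870.0 / 17.15 = 109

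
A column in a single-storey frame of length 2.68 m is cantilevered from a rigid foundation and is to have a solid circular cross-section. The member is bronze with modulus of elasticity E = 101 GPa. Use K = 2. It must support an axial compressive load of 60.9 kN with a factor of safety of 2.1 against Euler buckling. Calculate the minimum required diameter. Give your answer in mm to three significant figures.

d ≈ 93.1 mm

Required P_cr = n·P = 2.1 × 60.9 = 127.9 kN
L_e = K·L = 2 × 2.68 = 5.360 m
Required I = P_cr·L_e²/(π²E) = 1.279×10^5 × 5.360² / (π² × 1.01×10^11) = 3.686×10^-6 m⁴
I_req = 3.686×10^6 mm⁴
Solid circle: I = πd⁴/64  ⇒  d = (64I/π)^(1/4) = (64×3.686×10^6/π)^(1/4) = 93.1 mm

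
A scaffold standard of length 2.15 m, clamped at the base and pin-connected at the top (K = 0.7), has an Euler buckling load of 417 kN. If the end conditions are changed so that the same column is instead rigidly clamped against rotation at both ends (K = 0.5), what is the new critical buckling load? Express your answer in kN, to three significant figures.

P_cr ∝ 1/K², so P_cr,new = P_cr,old × (K_old/K_new)² = 417 × (0.7/0.5)²
= 417 × 1.960 = 817 kN

P_cr ≈ 817 kN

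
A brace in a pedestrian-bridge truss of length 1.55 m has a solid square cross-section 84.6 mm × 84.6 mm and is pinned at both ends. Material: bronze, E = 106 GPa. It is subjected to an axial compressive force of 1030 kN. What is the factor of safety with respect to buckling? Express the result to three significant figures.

n ≈ 1.80

I = a⁴/12 = 84.6⁴/12 = 4.269×10^6 mm⁴
I = 4.269×10^6 mm⁴ = 4.269×10^-6 m⁴
Effective length L_e = K·L = 1 × 1.55 = 1.550 m
P_cr = π²EI / L_e² = π² × 106×10⁹ × 4.269×10^-6 / 1.550² = 1.859×10^6 N
Factor of safety n = P_cr / P = 1858.8 / 1030 = 1.80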